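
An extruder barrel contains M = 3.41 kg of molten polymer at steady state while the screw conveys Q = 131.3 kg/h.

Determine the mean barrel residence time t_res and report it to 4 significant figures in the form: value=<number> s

value=93.50 s

Q_s = Q / 3600 = 131.3 / 3600 = 0.0364722 kg/s
t_res = M / Q_s = 3.41 / 0.0364722 = 93.4958 s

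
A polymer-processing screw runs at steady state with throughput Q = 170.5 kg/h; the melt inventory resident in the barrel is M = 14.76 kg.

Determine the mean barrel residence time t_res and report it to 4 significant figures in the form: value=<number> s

Convert throughput: Q = 170.5 kg/h = 170.5/3600 = 0.0473611 kg/s
t_res = M / Q_s = 14.76 ÷ 0.0473611 = 311.648 s

value=311.6 s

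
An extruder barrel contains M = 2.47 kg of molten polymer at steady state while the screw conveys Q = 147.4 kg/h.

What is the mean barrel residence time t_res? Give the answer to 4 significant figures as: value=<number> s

Throughput in SI: Q_s = 147.4 kg/h ÷ 3600 s/h = 0.0409444 kg/s
t_res = M / Q_s = 2.47 ÷ 0.0409444 = 60.3256 s

value=60.33 s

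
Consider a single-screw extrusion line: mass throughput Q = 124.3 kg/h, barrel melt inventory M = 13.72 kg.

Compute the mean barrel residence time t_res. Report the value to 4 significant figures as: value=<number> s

Throughput in SI: Q_s = 124.3 kg/h ÷ 3600 s/h = 0.0345278 kg/s
Mean residence time: t_res = M/Q_s = 13.72 kg / 0.0345278 kg/s = 397.361 s

value=397.4 s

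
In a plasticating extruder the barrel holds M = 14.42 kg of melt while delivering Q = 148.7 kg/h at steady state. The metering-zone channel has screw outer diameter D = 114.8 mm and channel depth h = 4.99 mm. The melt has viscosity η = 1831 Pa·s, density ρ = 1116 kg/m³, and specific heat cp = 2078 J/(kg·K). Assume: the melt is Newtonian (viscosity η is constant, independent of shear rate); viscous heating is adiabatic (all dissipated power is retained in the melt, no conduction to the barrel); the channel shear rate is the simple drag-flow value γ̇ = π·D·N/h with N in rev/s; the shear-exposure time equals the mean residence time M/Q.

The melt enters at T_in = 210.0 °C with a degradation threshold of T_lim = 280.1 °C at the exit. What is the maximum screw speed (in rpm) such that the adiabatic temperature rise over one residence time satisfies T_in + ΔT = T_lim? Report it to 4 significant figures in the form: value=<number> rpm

Throughput in SI: Q_s = 148.7 kg/h ÷ 3600 s/h = 0.0413056 kg/s
Mean residence time: t_res = M/Q_s = 14.42 kg / 0.0413056 kg/s = 349.106 s
Convert to metres: D = 0.1148 m, h = 0.00499 m
ΔT_a = T_lim − T_in = 280.1 − 210.0 = 70.1 K
Invert ΔT = ηγ̇²t_res/(ρcp) for γ̇: γ̇_max² = ΔT_a ρ cp / (η t_res) = 70.1·1116·2078 / (1831·349.106) = 254.321 s⁻²
γ̇_max = √254.321 = 15.9475 s⁻¹
Solve γ̇ = πDN/h for N: N_max = γ̇_max·h/(π·D) = 15.9475 × 0.00499 / (π × 0.1148) = 0.220648 rev/s = 13.2389 rpm

value=13.24 rpm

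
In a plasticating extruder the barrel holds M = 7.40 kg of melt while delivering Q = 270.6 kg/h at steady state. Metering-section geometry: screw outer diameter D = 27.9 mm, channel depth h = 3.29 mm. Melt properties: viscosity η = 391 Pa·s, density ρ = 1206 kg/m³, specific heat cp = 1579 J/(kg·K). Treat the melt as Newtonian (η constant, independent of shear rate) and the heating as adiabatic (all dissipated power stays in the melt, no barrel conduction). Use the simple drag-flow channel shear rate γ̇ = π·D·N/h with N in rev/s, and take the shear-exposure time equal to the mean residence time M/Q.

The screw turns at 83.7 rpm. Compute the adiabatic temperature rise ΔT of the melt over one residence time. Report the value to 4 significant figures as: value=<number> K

value=27.92 K

Throughput in SI: Q_s = 270.6 kg/h ÷ 3600 s/h = 0.0751667 kg/s
t_res = M / Q_s = 7.40 ÷ 0.0751667 = 98.4479 s
Convert to SI: D = 0.0279 m, h = 0.00329 m, N = 83.7/60 = 1.395 rev/s
γ̇ = π D N / h = (π)(0.0279)(1.395) / 0.00329 = 37.1649 s⁻¹
ΔT = η·γ̇²·t_res / (ρ·cp) = 391 · (37.1649)² · 98.4479 / (1206 · 1579) = 27.9202 K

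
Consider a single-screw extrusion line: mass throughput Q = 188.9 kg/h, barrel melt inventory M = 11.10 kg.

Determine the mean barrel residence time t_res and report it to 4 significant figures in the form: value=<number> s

Q_s = Q / 3600 = 188.9 / 3600 = 0.0524722 kg/s
t_res = M / Q_s = 11.10 ÷ 0.0524722 = 211.54 s

value=211.5 s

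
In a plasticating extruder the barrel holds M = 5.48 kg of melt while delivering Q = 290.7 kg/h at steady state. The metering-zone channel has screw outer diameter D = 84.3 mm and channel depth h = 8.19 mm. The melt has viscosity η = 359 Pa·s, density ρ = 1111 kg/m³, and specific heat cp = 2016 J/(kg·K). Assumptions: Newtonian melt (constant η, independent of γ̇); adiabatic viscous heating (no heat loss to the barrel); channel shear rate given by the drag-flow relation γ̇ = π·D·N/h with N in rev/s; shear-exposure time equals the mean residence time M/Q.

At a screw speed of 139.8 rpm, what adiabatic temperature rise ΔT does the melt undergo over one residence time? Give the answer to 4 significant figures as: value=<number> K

value=61.75 K

Convert throughput: Q = 290.7 kg/h = 290.7/3600 = 0.08075 kg/s
t_res = M / Q_s = 5.48 ÷ 0.08075 = 67.8638 s
Geometry in metres: D = 84.3 mm → 0.0843 m, h = 8.19 mm → 0.00819 m; screw speed N = 139.8 rpm = 2.33 rev/s
γ̇ = π D N / h = (π)(0.0843)(2.33) / 0.00819 = 75.3441 s⁻¹
ΔT = η·γ̇²·t_res/(ρ·cp) = [359 × 75.3441² × 67.8638] / [1111 × 2016] = 61.7486 K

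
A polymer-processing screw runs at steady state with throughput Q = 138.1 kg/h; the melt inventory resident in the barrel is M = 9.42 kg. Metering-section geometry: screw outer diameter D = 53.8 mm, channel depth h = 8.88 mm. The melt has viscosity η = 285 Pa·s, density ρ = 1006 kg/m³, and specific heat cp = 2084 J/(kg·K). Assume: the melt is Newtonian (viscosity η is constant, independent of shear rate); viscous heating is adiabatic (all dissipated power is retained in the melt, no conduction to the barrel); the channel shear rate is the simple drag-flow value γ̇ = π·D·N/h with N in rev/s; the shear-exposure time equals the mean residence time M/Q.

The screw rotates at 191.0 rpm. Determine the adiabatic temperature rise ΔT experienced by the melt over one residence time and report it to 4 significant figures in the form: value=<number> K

value=122.5 K

Throughput in SI: Q_s = 138.1 kg/h ÷ 3600 s/h = 0.0383611 kg/s
Mean residence time: t_res = M/Q_s = 9.42 kg / 0.0383611 kg/s = 245.561 s
Geometry in metres: D = 53.8 mm → 0.0538 m, h = 8.88 mm → 0.00888 m; screw speed N = 191.0 rpm = 3.18333 rev/s
Shear rate: γ̇ = πDN/h = π·0.0538·3.18333/0.00888 = 60.59 s⁻¹
ΔT = η·γ̇²·t_res/(ρ·cp) = [285 × 60.59² × 245.561] / [1006 × 2084] = 122.549 K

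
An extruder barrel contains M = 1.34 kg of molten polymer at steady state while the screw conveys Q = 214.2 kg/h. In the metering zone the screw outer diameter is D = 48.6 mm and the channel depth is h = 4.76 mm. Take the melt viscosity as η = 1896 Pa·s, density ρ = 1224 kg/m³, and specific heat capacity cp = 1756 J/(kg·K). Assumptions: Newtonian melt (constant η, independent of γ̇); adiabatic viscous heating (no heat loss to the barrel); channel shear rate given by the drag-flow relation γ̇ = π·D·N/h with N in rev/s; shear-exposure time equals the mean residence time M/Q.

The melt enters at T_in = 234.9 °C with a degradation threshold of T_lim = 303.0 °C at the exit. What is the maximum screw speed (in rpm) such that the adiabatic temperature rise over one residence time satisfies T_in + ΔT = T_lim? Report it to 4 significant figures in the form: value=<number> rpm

Throughput in SI: Q_s = 214.2 kg/h ÷ 3600 s/h = 0.0595 kg/s
t_res = M / Q_s = 1.34 / 0.0595 = 22.521 s
D = 48.6 mm = 0.0486 m;  h = 4.76 mm = 0.00476 m
ΔT_a = T_lim − T_in = 303.0 − 234.9 = 68.1 K
γ̇_max² = ΔT_a·ρ·cp / (η·t_res) = [68.1 × 1224 × 1756] / [1896 × 22.521] = 3427.89 s⁻²
Take the square root: γ̇_max = √(3427.89) = 58.5482 s⁻¹
N_max = γ̇_max·h / (π·D) = 58.5482 · 0.00476 / (π · 0.0486) = 1.8253 rev/s = 109.518 rpm

value=109.5 rpm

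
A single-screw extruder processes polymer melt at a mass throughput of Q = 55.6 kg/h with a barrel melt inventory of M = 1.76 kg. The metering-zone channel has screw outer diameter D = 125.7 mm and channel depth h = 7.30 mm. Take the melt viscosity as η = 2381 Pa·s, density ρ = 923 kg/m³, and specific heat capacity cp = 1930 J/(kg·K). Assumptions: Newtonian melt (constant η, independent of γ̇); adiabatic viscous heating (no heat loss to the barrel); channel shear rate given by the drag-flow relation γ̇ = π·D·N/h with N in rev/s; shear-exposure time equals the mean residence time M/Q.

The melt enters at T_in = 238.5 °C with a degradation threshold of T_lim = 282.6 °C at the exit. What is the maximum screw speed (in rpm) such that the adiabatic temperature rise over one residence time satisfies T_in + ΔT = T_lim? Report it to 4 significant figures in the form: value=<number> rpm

value=18.87 rpm

Convert throughput: Q = 55.6 kg/h = 55.6/3600 = 0.0154444 kg/s
Mean residence time: t_res = M/Q_s = 1.76 kg / 0.0154444 kg/s = 113.957 s
D = 125.7 mm = 0.1257 m;  h = 7.30 mm = 0.0073 m
ΔT_a = T_lim − T_in = 282.6 °C − 238.5 °C = 44.1 K
γ̇_max² = ΔT_a·ρ·cp/(η·t_res) = 44.1·923·1930/(2381·113.957) = 289.533 s⁻²
γ̇_max = √289.533 = 17.0157 s⁻¹
N_max = γ̇_max h / (πD) = 17.0157·0.0073/(π·0.1257) = 0.314548 rev/s → ×60 = 18.8729 rpm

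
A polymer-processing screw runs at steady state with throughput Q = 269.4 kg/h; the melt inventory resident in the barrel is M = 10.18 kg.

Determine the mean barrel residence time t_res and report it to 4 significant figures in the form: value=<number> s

value=136.0 s

Convert throughput: Q = 269.4 kg/h = 269.4/3600 = 0.0748333 kg/s
t_res = M / Q_s = 10.18 / 0.0748333 = 136.036 s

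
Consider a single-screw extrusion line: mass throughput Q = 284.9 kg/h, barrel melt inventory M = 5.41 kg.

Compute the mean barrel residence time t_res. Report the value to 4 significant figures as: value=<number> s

value=68.36 s

Throughput in SI: Q_s = 284.9 kg/h ÷ 3600 s/h = 0.0791389 kg/s
Mean residence time: t_res = M/Q_s = 5.41 kg / 0.0791389 kg/s = 68.3608 s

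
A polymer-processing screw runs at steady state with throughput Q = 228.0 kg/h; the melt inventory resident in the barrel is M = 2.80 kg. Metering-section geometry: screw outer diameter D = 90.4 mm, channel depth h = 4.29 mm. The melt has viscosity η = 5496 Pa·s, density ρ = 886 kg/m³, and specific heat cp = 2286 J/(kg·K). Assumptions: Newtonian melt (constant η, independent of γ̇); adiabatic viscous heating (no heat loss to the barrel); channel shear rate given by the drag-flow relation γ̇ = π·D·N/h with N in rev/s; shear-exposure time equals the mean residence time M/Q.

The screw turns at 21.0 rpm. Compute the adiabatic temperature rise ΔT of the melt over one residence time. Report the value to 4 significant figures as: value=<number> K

value=64.41 K

Convert throughput: Q = 228.0 kg/h = 228.0/3600 = 0.0633333 kg/s
Mean residence time: t_res = M/Q_s = 2.80 kg / 0.0633333 kg/s = 44.2105 s
Geometry in metres: D = 90.4 mm → 0.0904 m, h = 4.29 mm → 0.00429 m; screw speed N = 21.0 rpm = 0.35 rev/s
γ̇ = π D N / h = (π)(0.0904)(0.35) / 0.00429 = 23.1702 s⁻¹
ΔT = η·γ̇²·t_res/(ρ·cp) = [5496 × 23.1702² × 44.2105] / [886 × 2286] = 64.4051 K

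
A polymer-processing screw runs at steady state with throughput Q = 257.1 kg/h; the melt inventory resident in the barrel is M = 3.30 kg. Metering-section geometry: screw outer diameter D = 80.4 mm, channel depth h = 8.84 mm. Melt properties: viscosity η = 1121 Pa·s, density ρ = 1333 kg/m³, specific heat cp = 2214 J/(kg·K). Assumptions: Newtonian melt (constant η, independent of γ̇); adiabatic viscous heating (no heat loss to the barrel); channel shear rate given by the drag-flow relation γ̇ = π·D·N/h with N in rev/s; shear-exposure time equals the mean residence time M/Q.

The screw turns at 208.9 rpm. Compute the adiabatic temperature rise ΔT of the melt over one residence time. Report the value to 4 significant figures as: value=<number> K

Q_s = Q / 3600 = 257.1 / 3600 = 0.0714167 kg/s
Mean residence time: t_res = M/Q_s = 3.30 kg / 0.0714167 kg/s = 46.2077 s
D = 80.4 mm = 0.0804 m;  h = 8.84 mm = 0.00884 m;  N = 208.9 rpm / 60 = 3.48167 rev/s
Shear rate: γ̇ = πDN/h = π·0.0804·3.48167/0.00884 = 99.4812 s⁻¹
ΔT = η·γ̇²·t_res/(ρ·cp) = [1121 × 99.4812² × 46.2077] / [1333 × 2214] = 173.698 K

value=173.7 K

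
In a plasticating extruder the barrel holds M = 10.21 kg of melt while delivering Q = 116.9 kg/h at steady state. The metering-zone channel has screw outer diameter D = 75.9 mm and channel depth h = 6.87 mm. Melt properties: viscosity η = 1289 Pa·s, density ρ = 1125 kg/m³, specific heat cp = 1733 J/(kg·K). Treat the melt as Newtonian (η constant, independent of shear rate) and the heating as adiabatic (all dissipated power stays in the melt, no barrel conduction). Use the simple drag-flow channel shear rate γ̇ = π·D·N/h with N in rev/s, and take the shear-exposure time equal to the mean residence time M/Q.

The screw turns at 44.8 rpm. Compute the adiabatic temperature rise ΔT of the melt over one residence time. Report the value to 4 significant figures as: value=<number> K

value=139.6 K

Throughput in SI: Q_s = 116.9 kg/h ÷ 3600 s/h = 0.0324722 kg/s
t_res = M / Q_s = 10.21 ÷ 0.0324722 = 314.423 s
Geometry in metres: D = 75.9 mm → 0.0759 m, h = 6.87 mm → 0.00687 m; screw speed N = 44.8 rpm = 0.746667 rev/s
γ̇ = π·D·N / h = π · 0.0759 · 0.746667 / 0.00687 = 25.9156 s⁻¹
Adiabatic rise: ΔT = η γ̇² t_res / (ρ cp) = 1289·(25.9156)²·314.423 / (1125·1733) = 139.617 K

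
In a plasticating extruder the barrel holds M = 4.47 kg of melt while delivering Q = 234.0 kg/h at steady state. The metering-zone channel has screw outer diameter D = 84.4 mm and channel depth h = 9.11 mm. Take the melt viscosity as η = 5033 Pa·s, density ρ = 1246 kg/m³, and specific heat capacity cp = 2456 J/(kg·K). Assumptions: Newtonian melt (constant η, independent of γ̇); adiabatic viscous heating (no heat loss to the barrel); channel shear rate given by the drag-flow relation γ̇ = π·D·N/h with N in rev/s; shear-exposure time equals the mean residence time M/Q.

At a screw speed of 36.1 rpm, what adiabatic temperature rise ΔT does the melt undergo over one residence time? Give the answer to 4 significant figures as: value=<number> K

value=34.68 K

Convert throughput: Q = 234.0 kg/h = 234.0/3600 = 0.065 kg/s
Mean residence time: t_res = M/Q_s = 4.47 kg / 0.065 kg/s = 68.7692 s
Geometry in metres: D = 84.4 mm → 0.0844 m, h = 9.11 mm → 0.00911 m; screw speed N = 36.1 rpm = 0.601667 rev/s
Shear rate: γ̇ = πDN/h = π·0.0844·0.601667/0.00911 = 17.5118 s⁻¹
ΔT = η·γ̇²·t_res/(ρ·cp) = [5033 × 17.5118² × 68.7692] / [1246 × 2456] = 34.6844 K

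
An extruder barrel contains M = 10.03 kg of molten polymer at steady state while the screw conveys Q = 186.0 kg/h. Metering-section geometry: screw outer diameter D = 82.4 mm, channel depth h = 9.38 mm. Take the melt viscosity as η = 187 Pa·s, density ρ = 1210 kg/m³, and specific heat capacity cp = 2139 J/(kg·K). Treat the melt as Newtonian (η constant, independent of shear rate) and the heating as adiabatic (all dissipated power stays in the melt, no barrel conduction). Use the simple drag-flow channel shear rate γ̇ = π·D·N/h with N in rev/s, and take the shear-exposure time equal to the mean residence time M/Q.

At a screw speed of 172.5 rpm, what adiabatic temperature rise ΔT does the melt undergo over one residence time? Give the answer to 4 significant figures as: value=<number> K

Throughput in SI: Q_s = 186.0 kg/h ÷ 3600 s/h = 0.0516667 kg/s
Mean residence time: t_res = M/Q_s = 10.03 kg / 0.0516667 kg/s = 194.129 s
Convert to SI: D = 0.0824 m, h = 0.00938 m, N = 172.5/60 = 2.875 rev/s
γ̇ = π·D·N / h = π · 0.0824 · 2.875 / 0.00938 = 79.3436 s⁻¹
Adiabatic rise: ΔT = η γ̇² t_res / (ρ cp) = 187·(79.3436)²·194.129 / (1210·2139) = 88.2999 K

value=88.30 K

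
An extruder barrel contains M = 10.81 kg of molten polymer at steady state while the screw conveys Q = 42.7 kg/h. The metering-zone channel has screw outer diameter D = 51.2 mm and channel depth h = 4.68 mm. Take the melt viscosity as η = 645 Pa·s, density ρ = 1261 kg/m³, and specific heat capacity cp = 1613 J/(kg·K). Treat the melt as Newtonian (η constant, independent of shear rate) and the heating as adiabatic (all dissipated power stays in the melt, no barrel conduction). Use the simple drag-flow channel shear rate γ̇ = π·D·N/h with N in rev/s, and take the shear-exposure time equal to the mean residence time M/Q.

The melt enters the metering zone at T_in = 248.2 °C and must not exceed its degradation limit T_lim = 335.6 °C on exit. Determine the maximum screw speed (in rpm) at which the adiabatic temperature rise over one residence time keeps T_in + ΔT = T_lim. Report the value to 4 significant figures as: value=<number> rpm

Convert throughput: Q = 42.7 kg/h = 42.7/3600 = 0.0118611 kg/s
t_res = M / Q_s = 10.81 / 0.0118611 = 911.382 s
Convert to metres: D = 0.0512 m, h = 0.00468 m
ΔT_a = T_lim − T_in = 335.6 − 248.2 = 87.4 K
γ̇_max² = ΔT_a·ρ·cp / (η·t_res) = [87.4 × 1261 × 1613] / [645 × 911.382] = 302.413 s⁻²
Take the square root: γ̇_max = √(302.413) = 17.39 s⁻¹
Solve γ̇ = πDN/h for N: N_max = γ̇_max·h/(π·D) = 17.39 × 0.00468 / (π × 0.0512) = 0.505972 rev/s = 30.3583 rpm

value=30.36 rpm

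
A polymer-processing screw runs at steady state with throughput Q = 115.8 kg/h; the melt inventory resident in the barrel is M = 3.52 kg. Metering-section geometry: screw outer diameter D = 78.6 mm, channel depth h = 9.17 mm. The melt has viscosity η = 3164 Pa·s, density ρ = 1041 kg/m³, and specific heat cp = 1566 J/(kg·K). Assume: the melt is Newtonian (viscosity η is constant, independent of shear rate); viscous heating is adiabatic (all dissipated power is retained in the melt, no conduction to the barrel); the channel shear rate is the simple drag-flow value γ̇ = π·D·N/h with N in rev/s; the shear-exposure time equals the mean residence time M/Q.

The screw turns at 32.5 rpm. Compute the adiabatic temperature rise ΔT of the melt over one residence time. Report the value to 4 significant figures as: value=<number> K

value=45.19 K

Q_s = Q / 3600 = 115.8 / 3600 = 0.0321667 kg/s
t_res = M / Q_s = 3.52 ÷ 0.0321667 = 109.43 s
Geometry in metres: D = 78.6 mm → 0.0786 m, h = 9.17 mm → 0.00917 m; screw speed N = 32.5 rpm = 0.541667 rev/s
γ̇ = π·D·N / h = π · 0.0786 · 0.541667 / 0.00917 = 14.586 s⁻¹
Adiabatic rise: ΔT = η γ̇² t_res / (ρ cp) = 3164·(14.586)²·109.43 / (1041·1566) = 45.1857 K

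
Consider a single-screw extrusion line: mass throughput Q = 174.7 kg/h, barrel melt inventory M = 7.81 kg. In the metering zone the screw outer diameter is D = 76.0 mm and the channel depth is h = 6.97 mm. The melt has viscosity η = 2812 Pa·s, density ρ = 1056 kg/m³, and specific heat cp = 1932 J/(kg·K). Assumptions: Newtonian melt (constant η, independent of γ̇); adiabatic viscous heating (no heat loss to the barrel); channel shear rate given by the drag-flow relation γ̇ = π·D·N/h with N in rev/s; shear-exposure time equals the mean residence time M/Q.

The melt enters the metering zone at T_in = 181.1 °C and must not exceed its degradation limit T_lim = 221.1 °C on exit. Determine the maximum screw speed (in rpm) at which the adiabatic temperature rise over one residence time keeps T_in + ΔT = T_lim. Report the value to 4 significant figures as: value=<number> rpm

Q_s = Q / 3600 = 174.7 / 3600 = 0.0485278 kg/s
t_res = M / Q_s = 7.81 ÷ 0.0485278 = 160.939 s
Geometry in SI: D = 76.0 mm → 0.076 m, h = 6.97 mm → 0.00697 m
ΔT_a = T_lim − T_in = 221.1 − 181.1 = 40 K
γ̇_max² = ΔT_a·ρ·cp / (η·t_res) = [40 × 1056 × 1932] / [2812 × 160.939] = 180.325 s⁻²
Take the square root: γ̇_max = √(180.325) = 13.4285 s⁻¹
Solve γ̇ = πDN/h for N: N_max = γ̇_max·h/(π·D) = 13.4285 × 0.00697 / (π × 0.076) = 0.39201 rev/s = 23.5206 rpm

value=23.52 rpm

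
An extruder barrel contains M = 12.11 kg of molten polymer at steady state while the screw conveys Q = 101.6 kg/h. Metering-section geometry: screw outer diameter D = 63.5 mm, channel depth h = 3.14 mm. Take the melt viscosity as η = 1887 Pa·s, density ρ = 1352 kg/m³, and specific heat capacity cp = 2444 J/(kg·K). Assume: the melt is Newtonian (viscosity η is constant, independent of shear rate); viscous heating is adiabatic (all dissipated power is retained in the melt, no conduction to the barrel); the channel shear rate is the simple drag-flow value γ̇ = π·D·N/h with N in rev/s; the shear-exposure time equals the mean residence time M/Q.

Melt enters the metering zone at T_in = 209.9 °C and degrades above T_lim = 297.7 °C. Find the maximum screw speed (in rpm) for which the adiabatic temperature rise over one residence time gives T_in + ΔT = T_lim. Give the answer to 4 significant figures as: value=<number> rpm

Throughput in SI: Q_s = 101.6 kg/h ÷ 3600 s/h = 0.0282222 kg/s
t_res = M / Q_s = 12.11 / 0.0282222 = 429.094 s
Geometry in SI: D = 63.5 mm → 0.0635 m, h = 3.14 mm → 0.00314 m
ΔT_a = T_lim − T_in = 297.7 − 209.9 = 87.8 K
Invert ΔT = ηγ̇²t_res/(ρcp) for γ̇: γ̇_max² = ΔT_a ρ cp / (η t_res) = 87.8·1352·2444 / (1887·429.094) = 358.301 s⁻²
γ̇_max = sqrt(358.301) = 18.9288 s⁻¹
N_max = γ̇_max·h / (π·D) = 18.9288 · 0.00314 / (π · 0.0635) = 0.297941 rev/s = 17.8764 rpm

value=17.88 rpm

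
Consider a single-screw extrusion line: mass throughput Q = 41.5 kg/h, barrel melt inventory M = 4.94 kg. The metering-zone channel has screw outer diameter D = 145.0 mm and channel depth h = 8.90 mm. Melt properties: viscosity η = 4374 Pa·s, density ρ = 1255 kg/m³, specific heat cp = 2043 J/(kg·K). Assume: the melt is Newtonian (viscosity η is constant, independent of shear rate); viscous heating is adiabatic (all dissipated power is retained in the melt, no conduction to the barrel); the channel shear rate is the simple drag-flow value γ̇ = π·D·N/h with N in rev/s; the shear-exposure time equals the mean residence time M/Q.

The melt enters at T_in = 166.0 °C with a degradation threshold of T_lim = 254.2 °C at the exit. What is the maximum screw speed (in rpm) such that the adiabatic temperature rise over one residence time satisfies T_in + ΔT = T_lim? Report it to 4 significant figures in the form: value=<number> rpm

value=12.88 rpm

Throughput in SI: Q_s = 41.5 kg/h ÷ 3600 s/h = 0.0115278 kg/s
Mean residence time: t_res = M/Q_s = 4.94 kg / 0.0115278 kg/s = 428.53 s
D = 145.0 mm = 0.145 m;  h = 8.90 mm = 0.0089 m
Allowable rise: ΔT_a = T_lim − T_in = 254.2 − 166.0 = 88.2 K
Invert ΔT = ηγ̇²t_res/(ρcp) for γ̇: γ̇_max² = ΔT_a ρ cp / (η t_res) = 88.2·1255·2043 / (4374·428.53) = 120.648 s⁻²
γ̇_max = sqrt(120.648) = 10.984 s⁻¹
N_max = γ̇_max·h / (π·D) = 10.984 · 0.0089 / (π · 0.145) = 0.214601 rev/s = 12.8761 rpm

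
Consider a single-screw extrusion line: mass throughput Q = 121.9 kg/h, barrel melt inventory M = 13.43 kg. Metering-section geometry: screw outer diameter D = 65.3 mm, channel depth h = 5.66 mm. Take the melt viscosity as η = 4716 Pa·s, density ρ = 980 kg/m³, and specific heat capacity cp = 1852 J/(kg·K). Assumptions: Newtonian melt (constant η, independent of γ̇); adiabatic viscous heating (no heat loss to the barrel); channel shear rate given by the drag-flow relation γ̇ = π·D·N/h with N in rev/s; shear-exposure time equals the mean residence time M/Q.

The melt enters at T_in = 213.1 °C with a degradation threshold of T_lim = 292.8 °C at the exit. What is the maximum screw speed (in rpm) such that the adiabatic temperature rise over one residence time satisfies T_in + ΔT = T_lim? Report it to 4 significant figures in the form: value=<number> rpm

Q_s = Q / 3600 = 121.9 / 3600 = 0.0338611 kg/s
Mean residence time: t_res = M/Q_s = 13.43 kg / 0.0338611 kg/s = 396.62 s
Convert to metres: D = 0.0653 m, h = 0.00566 m
ΔT_a = T_lim − T_in = 292.8 − 213.1 = 79.7 K
Invert ΔT = ηγ̇²t_res/(ρcp) for γ̇: γ̇_max² = ΔT_a ρ cp / (η t_res) = 79.7·980·1852 / (4716·396.62) = 77.3351 s⁻²
Take the square root: γ̇_max = √(77.3351) = 8.79404 s⁻¹
Solve γ̇ = πDN/h for N: N_max = γ̇_max·h/(π·D) = 8.79404 × 0.00566 / (π × 0.0653) = 0.242628 rev/s = 14.5577 rpm

value=14.56 rpm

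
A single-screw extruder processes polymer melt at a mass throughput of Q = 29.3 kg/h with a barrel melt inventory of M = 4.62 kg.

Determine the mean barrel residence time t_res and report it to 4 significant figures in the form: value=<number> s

value=567.6 s

Throughput in SI: Q_s = 29.3 kg/h ÷ 3600 s/h = 0.00813889 kg/s
Mean residence time: t_res = M/Q_s = 4.62 kg / 0.00813889 kg/s = 567.645 s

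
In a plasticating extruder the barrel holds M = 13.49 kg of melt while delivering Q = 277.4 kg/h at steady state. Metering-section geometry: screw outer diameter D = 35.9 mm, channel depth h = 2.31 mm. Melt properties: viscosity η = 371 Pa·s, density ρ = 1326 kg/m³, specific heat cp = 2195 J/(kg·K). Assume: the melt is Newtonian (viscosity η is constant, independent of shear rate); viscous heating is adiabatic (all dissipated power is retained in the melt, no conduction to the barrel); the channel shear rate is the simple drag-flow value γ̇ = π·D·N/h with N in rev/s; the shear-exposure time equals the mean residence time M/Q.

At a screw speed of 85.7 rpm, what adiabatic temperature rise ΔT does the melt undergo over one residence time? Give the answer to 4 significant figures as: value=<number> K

Throughput in SI: Q_s = 277.4 kg/h ÷ 3600 s/h = 0.0770556 kg/s
Mean residence time: t_res = M/Q_s = 13.49 kg / 0.0770556 kg/s = 175.068 s
D = 35.9 mm = 0.0359 m;  h = 2.31 mm = 0.00231 m;  N = 85.7 rpm / 60 = 1.42833 rev/s
γ̇ = π D N / h = (π)(0.0359)(1.42833) / 0.00231 = 69.7368 s⁻¹
Adiabatic rise: ΔT = η γ̇² t_res / (ρ cp) = 371·(69.7368)²·175.068 / (1326·2195) = 108.524 K

value=108.5 K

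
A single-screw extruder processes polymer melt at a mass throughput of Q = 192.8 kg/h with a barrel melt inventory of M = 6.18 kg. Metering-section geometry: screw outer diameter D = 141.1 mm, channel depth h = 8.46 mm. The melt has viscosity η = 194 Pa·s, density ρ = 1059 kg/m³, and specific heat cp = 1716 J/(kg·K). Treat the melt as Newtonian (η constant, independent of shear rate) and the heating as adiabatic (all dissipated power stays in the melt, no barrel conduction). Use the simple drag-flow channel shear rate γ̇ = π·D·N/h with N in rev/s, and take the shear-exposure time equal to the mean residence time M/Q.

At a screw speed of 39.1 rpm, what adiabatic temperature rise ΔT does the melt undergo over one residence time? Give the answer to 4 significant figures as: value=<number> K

Q_s = Q / 3600 = 192.8 / 3600 = 0.0535556 kg/s
t_res = M / Q_s = 6.18 ÷ 0.0535556 = 115.394 s
Convert to SI: D = 0.1411 m, h = 0.00846 m, N = 39.1/60 = 0.651667 rev/s
γ̇ = π·D·N / h = π · 0.1411 · 0.651667 / 0.00846 = 34.1454 s⁻¹
ΔT = η·γ̇²·t_res/(ρ·cp) = [194 × 34.1454² × 115.394] / [1059 × 1716] = 14.3627 K

value=14.36 K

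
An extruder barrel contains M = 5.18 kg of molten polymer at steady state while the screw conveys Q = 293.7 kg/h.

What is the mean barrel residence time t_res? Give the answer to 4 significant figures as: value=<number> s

Q_s = Q / 3600 = 293.7 / 3600 = 0.0815833 kg/s
t_res = M / Q_s = 5.18 ÷ 0.0815833 = 63.4934 s

value=63.49 s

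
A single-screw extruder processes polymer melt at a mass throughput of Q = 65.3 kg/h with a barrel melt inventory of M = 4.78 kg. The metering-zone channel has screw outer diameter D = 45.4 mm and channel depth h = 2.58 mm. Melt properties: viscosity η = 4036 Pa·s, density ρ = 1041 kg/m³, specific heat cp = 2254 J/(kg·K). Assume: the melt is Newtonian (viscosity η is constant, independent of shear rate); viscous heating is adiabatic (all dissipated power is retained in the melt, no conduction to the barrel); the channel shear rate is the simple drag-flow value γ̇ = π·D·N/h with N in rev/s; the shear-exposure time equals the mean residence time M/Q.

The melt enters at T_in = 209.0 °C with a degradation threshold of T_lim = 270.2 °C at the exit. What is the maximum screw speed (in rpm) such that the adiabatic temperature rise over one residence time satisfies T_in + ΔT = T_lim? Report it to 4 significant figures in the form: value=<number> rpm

Throughput in SI: Q_s = 65.3 kg/h ÷ 3600 s/h = 0.0181389 kg/s
Mean residence time: t_res = M/Q_s = 4.78 kg / 0.0181389 kg/s = 263.522 s
D = 45.4 mm = 0.0454 m;  h = 2.58 mm = 0.00258 m
ΔT_a = T_lim − T_in = 270.2 °C − 209.0 °C = 61.2 K
γ̇_max² = ΔT_a·ρ·cp / (η·t_res) = [61.2 × 1041 × 2254] / [4036 × 263.522] = 135.017 s⁻²
γ̇_max = sqrt(135.017) = 11.6197 s⁻¹
Solve γ̇ = πDN/h for N: N_max = γ̇_max·h/(π·D) = 11.6197 × 0.00258 / (π × 0.0454) = 0.210188 rev/s = 12.6113 rpm

value=12.61 rpm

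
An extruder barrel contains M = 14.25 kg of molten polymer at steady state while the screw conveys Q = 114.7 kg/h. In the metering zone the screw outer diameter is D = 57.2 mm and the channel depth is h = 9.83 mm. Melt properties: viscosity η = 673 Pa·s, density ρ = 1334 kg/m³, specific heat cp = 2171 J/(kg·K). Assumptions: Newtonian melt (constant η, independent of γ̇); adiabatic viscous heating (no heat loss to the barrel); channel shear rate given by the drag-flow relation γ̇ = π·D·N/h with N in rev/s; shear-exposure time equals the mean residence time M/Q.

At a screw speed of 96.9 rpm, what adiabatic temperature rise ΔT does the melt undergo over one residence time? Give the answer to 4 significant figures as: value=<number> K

value=90.59 K

Convert throughput: Q = 114.7 kg/h = 114.7/3600 = 0.0318611 kg/s
Mean residence time: t_res = M/Q_s = 14.25 kg / 0.0318611 kg/s = 447.254 s
Geometry in metres: D = 57.2 mm → 0.0572 m, h = 9.83 mm → 0.00983 m; screw speed N = 96.9 rpm = 1.615 rev/s
γ̇ = π·D·N / h = π · 0.0572 · 1.615 / 0.00983 = 29.5233 s⁻¹
ΔT = η·γ̇²·t_res / (ρ·cp) = 673 · (29.5233)² · 447.254 / (1334 · 2171) = 90.5906 K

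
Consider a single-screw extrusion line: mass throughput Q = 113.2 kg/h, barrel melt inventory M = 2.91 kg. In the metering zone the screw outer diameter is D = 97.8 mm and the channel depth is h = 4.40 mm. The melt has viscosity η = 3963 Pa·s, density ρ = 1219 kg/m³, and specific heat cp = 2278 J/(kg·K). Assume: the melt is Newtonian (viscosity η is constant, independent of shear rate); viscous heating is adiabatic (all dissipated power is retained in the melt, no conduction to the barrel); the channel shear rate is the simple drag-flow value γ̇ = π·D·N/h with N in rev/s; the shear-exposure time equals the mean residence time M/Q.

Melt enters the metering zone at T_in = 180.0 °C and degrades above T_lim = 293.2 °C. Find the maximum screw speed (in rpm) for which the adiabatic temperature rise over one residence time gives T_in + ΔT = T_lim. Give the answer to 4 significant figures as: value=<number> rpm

value=25.16 rpm

Throughput in SI: Q_s = 113.2 kg/h ÷ 3600 s/h = 0.0314444 kg/s
t_res = M / Q_s = 2.91 ÷ 0.0314444 = 92.5442 s
Convert to metres: D = 0.0978 m, h = 0.0044 m
Allowable rise: ΔT_a = T_lim − T_in = 293.2 − 180.0 = 113.2 K
γ̇_max² = ΔT_a·ρ·cp/(η·t_res) = 113.2·1219·2278/(3963·92.5442) = 857.098 s⁻²
Take the square root: γ̇_max = √(857.098) = 29.2762 s⁻¹
Solve γ̇ = πDN/h for N: N_max = γ̇_max·h/(π·D) = 29.2762 × 0.0044 / (π × 0.0978) = 0.419256 rev/s = 25.1554 rpm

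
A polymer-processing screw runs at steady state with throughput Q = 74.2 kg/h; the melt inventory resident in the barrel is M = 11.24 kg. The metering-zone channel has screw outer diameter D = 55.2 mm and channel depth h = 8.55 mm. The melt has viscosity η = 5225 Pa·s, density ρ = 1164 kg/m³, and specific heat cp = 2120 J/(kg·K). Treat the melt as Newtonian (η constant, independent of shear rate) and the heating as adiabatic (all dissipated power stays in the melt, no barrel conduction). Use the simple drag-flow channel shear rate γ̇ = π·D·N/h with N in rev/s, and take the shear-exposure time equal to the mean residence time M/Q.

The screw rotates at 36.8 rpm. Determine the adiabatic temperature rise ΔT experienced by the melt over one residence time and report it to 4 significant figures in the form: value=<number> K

value=178.7 K

Q_s = Q / 3600 = 74.2 / 3600 = 0.0206111 kg/s
t_res = M / Q_s = 11.24 / 0.0206111 = 545.337 s
Convert to SI: D = 0.0552 m, h = 0.00855 m, N = 36.8/60 = 0.613333 rev/s
γ̇ = π D N / h = (π)(0.0552)(0.613333) / 0.00855 = 12.44 s⁻¹
ΔT = η·γ̇²·t_res / (ρ·cp) = 5225 · (12.44)² · 545.337 / (1164 · 2120) = 178.69 K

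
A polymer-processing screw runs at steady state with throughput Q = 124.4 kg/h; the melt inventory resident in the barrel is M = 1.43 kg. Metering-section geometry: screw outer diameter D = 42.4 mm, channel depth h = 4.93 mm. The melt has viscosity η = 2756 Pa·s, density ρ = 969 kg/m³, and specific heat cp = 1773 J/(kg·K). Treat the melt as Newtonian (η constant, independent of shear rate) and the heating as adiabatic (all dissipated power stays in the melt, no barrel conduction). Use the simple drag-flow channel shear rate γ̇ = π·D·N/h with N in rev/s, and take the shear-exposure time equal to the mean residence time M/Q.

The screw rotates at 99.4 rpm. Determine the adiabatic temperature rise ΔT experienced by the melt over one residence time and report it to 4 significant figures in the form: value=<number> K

value=133.0 K

Throughput in SI: Q_s = 124.4 kg/h ÷ 3600 s/h = 0.0345556 kg/s
Mean residence time: t_res = M/Q_s = 1.43 kg / 0.0345556 kg/s = 41.3826 s
Geometry in metres: D = 42.4 mm → 0.0424 m, h = 4.93 mm → 0.00493 m; screw speed N = 99.4 rpm = 1.65667 rev/s
γ̇ = π D N / h = (π)(0.0424)(1.65667) / 0.00493 = 44.7614 s⁻¹
ΔT = η·γ̇²·t_res/(ρ·cp) = [2756 × 44.7614² × 41.3826] / [969 × 1773] = 133.006 K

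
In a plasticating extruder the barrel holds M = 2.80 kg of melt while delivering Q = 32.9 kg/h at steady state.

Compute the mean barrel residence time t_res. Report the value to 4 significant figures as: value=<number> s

Q_s = Q / 3600 = 32.9 / 3600 = 0.00913889 kg/s
Mean residence time: t_res = M/Q_s = 2.80 kg / 0.00913889 kg/s = 306.383 s

value=306.4 s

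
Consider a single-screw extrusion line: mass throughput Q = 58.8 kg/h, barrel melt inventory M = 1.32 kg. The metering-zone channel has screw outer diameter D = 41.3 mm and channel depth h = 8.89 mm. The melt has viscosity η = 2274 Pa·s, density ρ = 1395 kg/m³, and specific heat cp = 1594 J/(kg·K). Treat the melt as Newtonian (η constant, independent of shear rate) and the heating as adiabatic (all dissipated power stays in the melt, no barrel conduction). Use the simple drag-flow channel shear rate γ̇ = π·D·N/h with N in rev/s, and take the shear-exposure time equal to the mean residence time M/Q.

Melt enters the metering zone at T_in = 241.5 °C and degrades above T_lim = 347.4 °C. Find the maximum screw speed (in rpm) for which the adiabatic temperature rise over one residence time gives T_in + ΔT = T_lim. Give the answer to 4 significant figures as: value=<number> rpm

value=147.2 rpm

Q_s = Q / 3600 = 58.8 / 3600 = 0.0163333 kg/s
t_res = M / Q_s = 1.32 ÷ 0.0163333 = 80.8163 s
Convert to metres: D = 0.0413 m, h = 0.00889 m
ΔT_a = T_lim − T_in = 347.4 − 241.5 = 105.9 K
γ̇_max² = ΔT_a·ρ·cp/(η·t_res) = 105.9·1395·1594/(2274·80.8163) = 1281.35 s⁻²
Take the square root: γ̇_max = √(1281.35) = 35.796 s⁻¹
N_max = γ̇_max·h / (π·D) = 35.796 · 0.00889 / (π · 0.0413) = 2.45265 rev/s = 147.159 rpm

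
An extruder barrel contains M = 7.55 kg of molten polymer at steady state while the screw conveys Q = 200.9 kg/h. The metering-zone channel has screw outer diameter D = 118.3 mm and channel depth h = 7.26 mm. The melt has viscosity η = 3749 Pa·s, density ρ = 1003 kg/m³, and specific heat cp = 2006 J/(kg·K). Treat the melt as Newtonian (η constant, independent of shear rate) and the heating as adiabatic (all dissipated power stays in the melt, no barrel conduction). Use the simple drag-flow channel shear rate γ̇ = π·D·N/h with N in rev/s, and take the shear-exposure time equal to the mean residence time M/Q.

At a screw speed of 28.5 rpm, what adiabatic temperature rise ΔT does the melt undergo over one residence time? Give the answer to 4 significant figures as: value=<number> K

value=149.1 K

Throughput in SI: Q_s = 200.9 kg/h ÷ 3600 s/h = 0.0558056 kg/s
t_res = M / Q_s = 7.55 ÷ 0.0558056 = 135.291 s
Convert to SI: D = 0.1183 m, h = 0.00726 m, N = 28.5/60 = 0.475 rev/s
γ̇ = π·D·N / h = π · 0.1183 · 0.475 / 0.00726 = 24.316 s⁻¹
ΔT = η·γ̇²·t_res/(ρ·cp) = [3749 × 24.316² × 135.291] / [1003 × 2006] = 149.051 K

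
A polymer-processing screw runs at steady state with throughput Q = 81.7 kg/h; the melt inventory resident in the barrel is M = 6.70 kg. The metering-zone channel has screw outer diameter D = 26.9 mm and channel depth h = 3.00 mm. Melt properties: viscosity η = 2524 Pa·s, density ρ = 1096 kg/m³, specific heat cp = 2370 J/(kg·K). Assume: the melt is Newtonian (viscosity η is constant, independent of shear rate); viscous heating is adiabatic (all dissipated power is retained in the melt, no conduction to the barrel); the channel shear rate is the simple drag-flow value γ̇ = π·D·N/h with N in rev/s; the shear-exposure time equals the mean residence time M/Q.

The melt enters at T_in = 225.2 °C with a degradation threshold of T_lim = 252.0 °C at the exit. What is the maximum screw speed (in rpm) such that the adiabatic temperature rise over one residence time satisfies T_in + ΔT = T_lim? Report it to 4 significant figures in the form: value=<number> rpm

Convert throughput: Q = 81.7 kg/h = 81.7/3600 = 0.0226944 kg/s
t_res = M / Q_s = 6.70 ÷ 0.0226944 = 295.226 s
D = 26.9 mm = 0.0269 m;  h = 3.00 mm = 0.003 m
ΔT_a = T_lim − T_in = 252.0 − 225.2 = 26.8 K
Invert ΔT = ηγ̇²t_res/(ρcp) for γ̇: γ̇_max² = ΔT_a ρ cp / (η t_res) = 26.8·1096·2370 / (2524·295.226) = 93.422 s⁻²
γ̇_max = √93.422 = 9.6655 s⁻¹
Solve γ̇ = πDN/h for N: N_max = γ̇_max·h/(π·D) = 9.6655 × 0.003 / (π × 0.0269) = 0.343118 rev/s = 20.5871 rpm

value=20.59 rpm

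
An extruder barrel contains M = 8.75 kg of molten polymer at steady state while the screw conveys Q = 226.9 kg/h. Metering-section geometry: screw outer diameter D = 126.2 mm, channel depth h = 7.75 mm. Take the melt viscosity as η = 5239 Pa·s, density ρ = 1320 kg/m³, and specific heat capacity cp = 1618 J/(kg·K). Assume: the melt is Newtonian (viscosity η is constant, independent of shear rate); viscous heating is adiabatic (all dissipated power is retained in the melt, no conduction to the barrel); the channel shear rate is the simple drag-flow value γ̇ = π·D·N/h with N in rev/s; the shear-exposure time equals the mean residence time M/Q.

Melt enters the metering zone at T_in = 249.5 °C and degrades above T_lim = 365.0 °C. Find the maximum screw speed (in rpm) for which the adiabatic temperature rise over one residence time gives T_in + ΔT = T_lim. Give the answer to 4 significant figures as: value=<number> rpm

Q_s = Q / 3600 = 226.9 / 3600 = 0.0630278 kg/s
Mean residence time: t_res = M/Q_s = 8.75 kg / 0.0630278 kg/s = 138.828 s
Geometry in SI: D = 126.2 mm → 0.1262 m, h = 7.75 mm → 0.00775 m
ΔT_a = T_lim − T_in = 365.0 − 249.5 = 115.5 K
Invert ΔT = ηγ̇²t_res/(ρcp) for γ̇: γ̇_max² = ΔT_a ρ cp / (η t_res) = 115.5·1320·1618 / (5239·138.828) = 339.164 s⁻²
γ̇_max = sqrt(339.164) = 18.4164 s⁻¹
Solve γ̇ = πDN/h for N: N_max = γ̇_max·h/(π·D) = 18.4164 × 0.00775 / (π × 0.1262) = 0.359996 rev/s = 21.5997 rpm

value=21.60 rpm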